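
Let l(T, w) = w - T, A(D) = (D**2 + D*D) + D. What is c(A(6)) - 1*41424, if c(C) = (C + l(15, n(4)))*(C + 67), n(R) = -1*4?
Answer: -32869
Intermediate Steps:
A(D) = D + 2*D**2 (A(D) = (D**2 + D**2) + D = 2*D**2 + D = D + 2*D**2)
n(R) = -4
c(C) = (-19 + C)*(67 + C) (c(C) = (C + (-4 - 1*15))*(C + 67) = (C + (-4 - 15))*(67 + C) = (C - 19)*(67 + C) = (-19 + C)*(67 + C))
c(A(6)) - 1*41424 = (-1273 + (6*(1 + 2*6))**2 + 48*(6*(1 + 2*6))) - 1*41424 = (-1273 + (6*(1 + 12))**2 + 48*(6*(1 + 12))) - 41424 = (-1273 + (6*13)**2 + 48*(6*13)) - 41424 = (-1273 + 78**2 + 48*78) - 41424 = (-1273 + 6084 + 3744) - 41424 = 8555 - 41424 = -32869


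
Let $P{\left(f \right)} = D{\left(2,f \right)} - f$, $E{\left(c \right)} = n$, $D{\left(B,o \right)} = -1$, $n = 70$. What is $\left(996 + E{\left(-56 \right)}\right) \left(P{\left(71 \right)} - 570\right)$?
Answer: $-684372$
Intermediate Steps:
$E{\left(c \right)} = 70$
$P{\left(f \right)} = -1 - f$
$\left(996 + E{\left(-56 \right)}\right) \left(P{\left(71 \right)} - 570\right) = \left(996 + 70\right) \left(\left(-1 - 71\right) - 570\right) = 1066 \left(\left(-1 - 71\right) - 570\right) = 1066 \left(-72 - 570\right) = 1066 \left(-642\right) = -684372$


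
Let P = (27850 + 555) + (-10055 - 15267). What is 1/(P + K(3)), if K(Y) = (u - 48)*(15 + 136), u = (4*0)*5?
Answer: -1/4165 ≈ -0.00024010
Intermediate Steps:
u = 0 (u = 0*5 = 0)
K(Y) = -7248 (K(Y) = (0 - 48)*(15 + 136) = -48*151 = -7248)
P = 3083 (P = 28405 - 25322 = 3083)
1/(P + K(3)) = 1/(3083 - 7248) = 1/(-4165) = -1/4165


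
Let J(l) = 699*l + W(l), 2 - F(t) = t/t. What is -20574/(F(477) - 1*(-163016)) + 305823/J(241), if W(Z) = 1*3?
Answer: 245441327/145302486 ≈ 1.6892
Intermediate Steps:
F(t) = 1 (F(t) = 2 - t/t = 2 - 1*1 = 2 - 1 = 1)
W(Z) = 3
J(l) = 3 + 699*l (J(l) = 699*l + 3 = 3 + 699*l)
-20574/(F(477) - 1*(-163016)) + 305823/J(241) = -20574/(1 - 1*(-163016)) + 305823/(3 + 699*241) = -20574/(1 + 163016) + 305823/(3 + 168459) = -20574/163017 + 305823/168462 = -20574*1/163017 + 305823*(1/168462) = -2286/18113 + 14563/8022 = 245441327/145302486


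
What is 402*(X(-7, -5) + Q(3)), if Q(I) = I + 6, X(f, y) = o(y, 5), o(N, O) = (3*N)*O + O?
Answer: -24522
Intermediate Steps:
o(N, O) = O + 3*N*O (o(N, O) = 3*N*O + O = O + 3*N*O)
X(f, y) = 5 + 15*y (X(f, y) = 5*(1 + 3*y) = 5 + 15*y)
Q(I) = 6 + I
402*(X(-7, -5) + Q(3)) = 402*((5 + 15*(-5)) + (6 + 3)) = 402*((5 - 75) + 9) = 402*(-70 + 9) = 402*(-61) = -24522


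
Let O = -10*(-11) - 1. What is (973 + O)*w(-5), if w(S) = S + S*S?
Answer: 21640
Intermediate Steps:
O = 109 (O = 110 - 1 = 109)
w(S) = S + S²
(973 + O)*w(-5) = (973 + 109)*(-5*(1 - 5)) = 1082*(-5*(-4)) = 1082*20 = 21640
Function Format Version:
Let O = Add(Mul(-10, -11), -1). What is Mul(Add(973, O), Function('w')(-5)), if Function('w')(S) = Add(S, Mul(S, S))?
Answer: 21640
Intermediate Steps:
O = 109 (O = Add(110, -1) = 109)
Function('w')(S) = Add(S, Pow(S, 2))
Mul(Add(973, O), Function('w')(-5)) = Mul(Add(973, 109), Mul(-5, Add(1, -5))) = Mul(1082, Mul(-5, -4)) = Mul(1082, 20) = 21640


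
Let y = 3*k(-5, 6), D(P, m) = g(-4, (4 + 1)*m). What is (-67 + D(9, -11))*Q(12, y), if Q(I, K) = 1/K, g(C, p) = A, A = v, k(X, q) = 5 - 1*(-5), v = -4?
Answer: -71/30 ≈ -2.3667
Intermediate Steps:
k(X, q) = 10 (k(X, q) = 5 + 5 = 10)
A = -4
g(C, p) = -4
D(P, m) = -4
y = 30 (y = 3*10 = 30)
(-67 + D(9, -11))*Q(12, y) = (-67 - 4)/30 = -71*1/30 = -71/30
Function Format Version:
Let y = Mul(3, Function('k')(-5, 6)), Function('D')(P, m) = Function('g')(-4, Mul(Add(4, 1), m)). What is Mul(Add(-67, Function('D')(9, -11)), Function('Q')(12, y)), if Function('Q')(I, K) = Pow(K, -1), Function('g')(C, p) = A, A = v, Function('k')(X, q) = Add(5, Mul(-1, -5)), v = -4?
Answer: Rational(-71, 30) ≈ -2.3667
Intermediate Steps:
Function('k')(X, q) = 10 (Function('k')(X, q) = Add(5, 5) = 10)
A = -4
Function('g')(C, p) = -4
Function('D')(P, m) = -4
y = 30 (y = Mul(3, 10) = 30)
Mul(Add(-67, Function('D')(9, -11)), Function('Q')(12, y)) = Mul(Add(-67, -4), Pow(30, -1)) = Mul(-71, Rational(1, 30)) = Rational(-71, 30)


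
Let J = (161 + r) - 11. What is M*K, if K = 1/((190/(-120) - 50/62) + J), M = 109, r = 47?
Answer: 40548/72395 ≈ 0.56009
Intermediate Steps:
J = 197 (J = (161 + 47) - 11 = 208 - 11 = 197)
K = 372/72395 (K = 1/((190/(-120) - 50/62) + 197) = 1/((190*(-1/120) - 50*1/62) + 197) = 1/((-19/12 - 25/31) + 197) = 1/(-889/372 + 197) = 1/(72395/372) = 372/72395 ≈ 0.0051385)
M*K = 109*(372/72395) = 40548/72395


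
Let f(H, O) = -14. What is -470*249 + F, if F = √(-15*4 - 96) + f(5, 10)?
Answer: -117044 + 2*I*√39 ≈ -1.1704e+5 + 12.49*I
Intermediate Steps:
F = -14 + 2*I*√39 (F = √(-15*4 - 96) - 14 = √(-60 - 96) - 14 = √(-156) - 14 = 2*I*√39 - 14 = -14 + 2*I*√39 ≈ -14.0 + 12.49*I)
-470*249 + F = -470*249 + (-14 + 2*I*√39) = -117030 + (-14 + 2*I*√39) = -117044 + 2*I*√39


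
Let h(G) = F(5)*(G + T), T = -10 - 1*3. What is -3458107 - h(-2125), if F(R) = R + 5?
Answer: -3436727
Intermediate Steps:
F(R) = 5 + R
T = -13 (T = -10 - 3 = -13)
h(G) = -130 + 10*G (h(G) = (5 + 5)*(G - 13) = 10*(-13 + G) = -130 + 10*G)
-3458107 - h(-2125) = -3458107 - (-130 + 10*(-2125)) = -3458107 - (-130 - 21250) = -3458107 - 1*(-21380) = -3458107 + 21380 = -3436727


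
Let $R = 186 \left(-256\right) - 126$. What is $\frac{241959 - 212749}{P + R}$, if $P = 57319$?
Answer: $\frac{29210}{9577} \approx 3.05$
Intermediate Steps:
$R = -47742$ ($R = -47616 - 126 = -47742$)
$\frac{241959 - 212749}{P + R} = \frac{241959 - 212749}{57319 - 47742} = \frac{29210}{9577}$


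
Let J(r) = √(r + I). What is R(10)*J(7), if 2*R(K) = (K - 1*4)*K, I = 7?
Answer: 30*√14 ≈ 112.25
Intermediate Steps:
J(r) = √(7 + r) (J(r) = √(r + 7) = √(7 + r))
R(K) = K*(-4 + K)/2 (R(K) = ((K - 1*4)*K)/2 = ((K - 4)*K)/2 = ((-4 + K)*K)/2 = (K*(-4 + K))/2 = K*(-4 + K)/2)
R(10)*J(7) = ((½)*10*(-4 + 10))*√(7 + 7) = ((½)*10*6)*√14 = 30*√14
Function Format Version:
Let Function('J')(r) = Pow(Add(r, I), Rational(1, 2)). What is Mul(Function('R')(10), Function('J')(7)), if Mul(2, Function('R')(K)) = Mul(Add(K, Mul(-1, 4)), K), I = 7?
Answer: Mul(30, Pow(14, Rational(1, 2))) ≈ 112.25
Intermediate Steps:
Function('J')(r) = Pow(Add(7, r), Rational(1, 2)) (Function('J')(r) = Pow(Add(r, 7), Rational(1, 2)) = Pow(Add(7, r), Rational(1, 2)))
Function('R')(K) = Mul(Rational(1, 2), K, Add(-4, K)) (Function('R')(K) = Mul(Rational(1, 2), Mul(Add(K, Mul(-1, 4)), K)) = Mul(Rational(1, 2), Mul(Add(K, -4), K)) = Mul(Rational(1, 2), Mul(Add(-4, K), K)) = Mul(Rational(1, 2), Mul(K, Add(-4, K))) = Mul(Rational(1, 2), K, Add(-4, K)))
Mul(Function('R')(10), Function('J')(7)) = Mul(Mul(Rational(1, 2), 10, Add(-4, 10)), Pow(Add(7, 7), Rational(1, 2))) = Mul(Mul(Rational(1, 2), 10, 6), Pow(14, Rational(1, 2))) = Mul(30, Pow(14, Rational(1, 2)))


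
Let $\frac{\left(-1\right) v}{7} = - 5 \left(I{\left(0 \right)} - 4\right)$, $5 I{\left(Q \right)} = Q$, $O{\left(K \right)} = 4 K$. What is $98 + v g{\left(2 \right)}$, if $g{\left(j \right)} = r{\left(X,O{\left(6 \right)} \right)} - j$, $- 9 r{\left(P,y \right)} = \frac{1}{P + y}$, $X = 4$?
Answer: $\frac{3407}{9} \approx 378.56$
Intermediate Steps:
$I{\left(Q \right)} = \frac{Q}{5}$
$r{\left(P,y \right)} = - \frac{1}{9 \left(P + y\right)}$
$v = -140$ ($v = - 7 \left(- 5 \left(\frac{1}{5} \cdot 0 - 4\right)\right) = - 7 \left(- 5 \left(0 - 4\right)\right) = - 7 \left(\left(-5\right) \left(-4\right)\right) = \left(-7\right) 20 = -140$)
$g{\left(j \right)} = - \frac{1}{252} - j$ ($g{\left(j \right)} = - \frac{1}{9 \cdot 4 + 9 \cdot 4 \cdot 6} - j = - \frac{1}{36 + 9 \cdot 24} - j = - \frac{1}{36 + 216} - j = - \frac{1}{252} - j$)
$98 + v g{\left(2 \right)} = 98 - 140 \left(- \frac{1}{252} - 2\right) = 98 - - \frac{2525}{9} = 98 + \frac{2525}{9} = \frac{3407}{9}$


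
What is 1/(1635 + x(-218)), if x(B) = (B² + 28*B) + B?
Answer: 1/42837 ≈ 2.3344e-5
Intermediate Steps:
x(B) = B² + 29*B
1/(1635 + x(-218)) = 1/(1635 - 218*(29 - 218)) = 1/(1635 - 218*(-189)) = 1/(1635 + 41202) = 1/42837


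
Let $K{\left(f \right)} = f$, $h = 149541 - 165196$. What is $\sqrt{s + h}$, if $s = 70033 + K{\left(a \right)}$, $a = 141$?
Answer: $\sqrt{54519} \approx 233.49$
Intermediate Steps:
$h = -15655$ ($h = 149541 - 165196 = -15655$)
$s = 70174$ ($s = 70033 + 141 = 70174$)
$\sqrt{s + h} = \sqrt{70174 - 15655} = \sqrt{54519}$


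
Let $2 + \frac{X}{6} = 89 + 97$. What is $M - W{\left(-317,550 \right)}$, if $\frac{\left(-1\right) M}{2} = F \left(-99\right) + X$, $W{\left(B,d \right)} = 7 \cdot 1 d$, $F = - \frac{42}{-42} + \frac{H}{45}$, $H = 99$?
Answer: $- \frac{27122}{5} \approx -5424.4$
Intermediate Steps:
$X = 1104$ ($X = -12 + 6 \left(89 + 97\right) = -12 + 6 \cdot 186 = -12 + 1116 = 1104$)
$F = \frac{16}{5}$ ($F = - \frac{42}{-42} + \frac{99}{45} = \left(-42\right) \left(- \frac{1}{42}\right) + 99 \cdot \frac{1}{45} = 1 + \frac{11}{5} = \frac{16}{5} \approx 3.2$)
$W{\left(B,d \right)} = 7 d$
$M = - \frac{7872}{5}$ ($M = - 2 \left(\frac{16}{5} \left(-99\right) + 1104\right) = - 2 \left(- \frac{1584}{5} + 1104\right) = \left(-2\right) \frac{3936}{5} = - \frac{7872}{5} \approx -1574.4$)
$M - W{\left(-317,550 \right)} = - \frac{7872}{5} - 7 \cdot 550 = - \frac{7872}{5} - 3850 = - \frac{27122}{5}$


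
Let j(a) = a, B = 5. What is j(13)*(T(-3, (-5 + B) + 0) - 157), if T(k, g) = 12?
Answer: -1885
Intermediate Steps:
j(13)*(T(-3, (-5 + B) + 0) - 157) = 13*(12 - 157) = 13*(-145) = -1885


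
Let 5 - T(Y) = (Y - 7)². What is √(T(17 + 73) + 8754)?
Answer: √1870 ≈ 43.243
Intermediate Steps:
T(Y) = 5 - (-7 + Y)² (T(Y) = 5 - (Y - 7)² = 5 - (-7 + Y)²)
√(T(17 + 73) + 8754) = √((5 - (-7 + (17 + 73))²) + 8754) = √((5 - (-7 + 90)²) + 8754) = √((5 - 1*83²) + 8754) = √((5 - 1*6889) + 8754) = √((5 - 6889) + 8754) = √(-6884 + 8754) = √1870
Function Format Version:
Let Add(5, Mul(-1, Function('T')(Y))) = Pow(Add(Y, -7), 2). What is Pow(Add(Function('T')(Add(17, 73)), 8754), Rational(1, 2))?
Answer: Pow(1870, Rational(1, 2)) ≈ 43.243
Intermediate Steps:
Function('T')(Y) = Add(5, Mul(-1, Pow(Add(-7, Y), 2))) (Function('T')(Y) = Add(5, Mul(-1, Pow(Add(Y, -7), 2))) = Add(5, Mul(-1, Pow(Add(-7, Y), 2))))
Pow(Add(Function('T')(Add(17, 73)), 8754), Rational(1, 2)) = Pow(Add(Add(5, Mul(-1, Pow(Add(-7, Add(17, 73)), 2))), 8754), Rational(1, 2)) = Pow(Add(Add(5, Mul(-1, Pow(Add(-7, 90), 2))), 8754), Rational(1, 2)) = Pow(Add(Add(5, Mul(-1, Pow(83, 2))), 8754), Rational(1, 2)) = Pow(Add(Add(5, Mul(-1, 6889)), 8754), Rational(1, 2)) = Pow(Add(Add(5, -6889), 8754), Rational(1, 2)) = Pow(Add(-6884, 8754), Rational(1, 2)) = Pow(1870, Rational(1, 2))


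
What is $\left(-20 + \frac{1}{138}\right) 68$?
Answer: $- \frac{93806}{69} \approx -1359.5$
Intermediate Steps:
$\left(-20 + \frac{1}{138}\right) 68 = \left(- \frac{2759}{138}\right) 68 = - \frac{93806}{69}$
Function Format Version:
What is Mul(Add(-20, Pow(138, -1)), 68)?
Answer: Rational(-93806, 69) ≈ -1359.5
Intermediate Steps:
Mul(Add(-20, Pow(138, -1)), 68) = Mul(Add(-20, Rational(1, 138)), 68) = Mul(Rational(-2759, 138), 68) = Rational(-93806, 69)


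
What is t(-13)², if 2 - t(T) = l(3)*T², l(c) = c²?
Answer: 2307361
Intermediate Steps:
t(T) = 2 - 9*T² (t(T) = 2 - 3²*T² = 2 - 9*T²)
t(-13)² = (2 - 9*(-13)²)² = (2 - 9*169)² = (2 - 1521)² = (-1519)² = 2307361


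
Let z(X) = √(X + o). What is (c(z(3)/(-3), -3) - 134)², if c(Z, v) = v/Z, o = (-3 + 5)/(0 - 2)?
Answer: 35993/2 - 1206*√2 ≈ 16291.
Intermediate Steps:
o = -1 (o = 2/(-2) = 2*(-½) = -1)
z(X) = √(-1 + X) (z(X) = √(X - 1) = √(-1 + X))
(c(z(3)/(-3), -3) - 134)² = (-3*(-3/√(-1 + 3)) - 134)² = (-3*(-3*√2/2) - 134)² = (-(-9)*√2/2 - 134)² = (9*√2/2 - 134)² = (-134 + 9*√2/2)²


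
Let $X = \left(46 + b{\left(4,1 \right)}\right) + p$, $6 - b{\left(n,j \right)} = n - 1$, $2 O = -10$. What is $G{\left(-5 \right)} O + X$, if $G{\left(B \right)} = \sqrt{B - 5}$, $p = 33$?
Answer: $82 - 5 i \sqrt{10} \approx 82.0 - 15.811 i$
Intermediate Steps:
$O = -5$ ($O = \frac{1}{2} \left(-10\right) = -5$)
$b{\left(n,j \right)} = 7 - n$ ($b{\left(n,j \right)} = 6 - \left(n - 1\right) = 6 - \left(-1 + n\right) = 7 - n$)
$X = 82$ ($X = \left(46 + \left(7 - 4\right)\right) + 33 = \left(46 + 3\right) + 33 = 49 + 33 = 82$)
$G{\left(B \right)} = \sqrt{-5 + B}$
$G{\left(-5 \right)} O + X = \sqrt{-5 - 5} \left(-5\right) + 82 = \sqrt{-10} \left(-5\right) + 82 = i \sqrt{10} \left(-5\right) + 82 = - 5 i \sqrt{10} + 82 = 82 - 5 i \sqrt{10}$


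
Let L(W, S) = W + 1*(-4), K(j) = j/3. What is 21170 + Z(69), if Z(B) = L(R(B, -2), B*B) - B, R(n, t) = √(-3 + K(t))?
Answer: 21097 + I*√33/3 ≈ 21097.0 + 1.9149*I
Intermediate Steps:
K(j) = j/3 (K(j) = j*(⅓) = j/3)
R(n, t) = √(-3 + t/3)
L(W, S) = -4 + W (L(W, S) = W - 4 = -4 + W)
Z(B) = -4 - B + I*√33/3 (Z(B) = (-4 + √(-27 + 3*(-2))/3) - B = (-4 + √(-27 - 6)/3) - B = (-4 + √(-33)/3) - B = (-4 + (I*√33)/3) - B = (-4 + I*√33/3) - B = -4 - B + I*√33/3)
21170 + Z(69) = 21170 + (-4 - 1*69 + I*√33/3) = 21170 + (-4 - 69 + I*√33/3) = 21170 + (-73 + I*√33/3) = 21097 + I*√33/3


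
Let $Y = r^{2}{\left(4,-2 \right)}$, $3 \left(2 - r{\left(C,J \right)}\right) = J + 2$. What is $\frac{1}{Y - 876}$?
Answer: $- \frac{1}{872} \approx -0.0011468$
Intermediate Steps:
$r{\left(C,J \right)} = \frac{4}{3} - \frac{J}{3}$ ($r{\left(C,J \right)} = 2 - \frac{J + 2}{3} = 2 - \frac{2 + J}{3} = 2 - \left(\frac{2}{3} + \frac{J}{3}\right) = \frac{4}{3} - \frac{J}{3}$)
$Y = 4$ ($Y = \left(\frac{4}{3} - - \frac{2}{3}\right)^{2} = \left(\frac{4}{3} + \frac{2}{3}\right)^{2} = 2^{2} = 4$)
$\frac{1}{Y - 876} = \frac{1}{4 - 876} = \frac{1}{-872} = - \frac{1}{872}$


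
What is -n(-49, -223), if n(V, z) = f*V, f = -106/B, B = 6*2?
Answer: -2597/6 ≈ -432.83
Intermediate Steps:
B = 12
f = -53/6 (f = -106/12 = -106*1/12 = -53/6 ≈ -8.8333)
n(V, z) = -53*V/6
-n(-49, -223) = -(-53)*(-49)/6 = -1*2597/6 = -2597/6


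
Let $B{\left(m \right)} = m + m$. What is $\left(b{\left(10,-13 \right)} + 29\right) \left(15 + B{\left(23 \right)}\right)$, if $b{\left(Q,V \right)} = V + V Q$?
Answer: $-6954$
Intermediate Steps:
$b{\left(Q,V \right)} = V + Q V$
$B{\left(m \right)} = 2 m$
$\left(b{\left(10,-13 \right)} + 29\right) \left(15 + B{\left(23 \right)}\right) = \left(- 13 \left(1 + 10\right) + 29\right) \left(15 + 2 \cdot 23\right) = \left(\left(-13\right) 11 + 29\right) \left(15 + 46\right) = \left(-143 + 29\right) 61 = \left(-114\right) 61 = -6954$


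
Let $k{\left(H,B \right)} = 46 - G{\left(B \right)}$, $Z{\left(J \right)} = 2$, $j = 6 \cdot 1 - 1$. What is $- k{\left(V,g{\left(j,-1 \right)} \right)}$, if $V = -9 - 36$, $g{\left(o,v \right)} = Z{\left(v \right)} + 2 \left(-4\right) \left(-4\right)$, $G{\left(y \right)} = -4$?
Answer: $-50$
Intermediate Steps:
$j = 5$ ($j = 6 - 1 = 5$)
$g{\left(o,v \right)} = 34$ ($g{\left(o,v \right)} = 2 + 2 \left(-4\right) \left(-4\right) = 2 - -32 = 2 + 32 = 34$)
$V = -45$
$k{\left(H,B \right)} = 50$ ($k{\left(H,B \right)} = 46 - -4 = 46 + 4 = 50$)
$- k{\left(V,g{\left(j,-1 \right)} \right)} = \left(-1\right) 50 = -50$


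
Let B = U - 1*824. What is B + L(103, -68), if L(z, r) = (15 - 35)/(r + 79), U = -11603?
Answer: -136717/11 ≈ -12429.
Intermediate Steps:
B = -12427 (B = -11603 - 1*824 = -11603 - 824 = -12427)
L(z, r) = -20/(79 + r)
B + L(103, -68) = -12427 - 20/(79 - 68) = -12427 - 20/11 = -136717/11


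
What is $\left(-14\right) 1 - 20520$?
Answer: $-20534$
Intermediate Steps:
$\left(-14\right) 1 - 20520 = -14 - 20520 = -20534$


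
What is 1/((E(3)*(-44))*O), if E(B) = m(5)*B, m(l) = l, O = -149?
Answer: 1/98340 ≈ 1.0169e-5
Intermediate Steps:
E(B) = 5*B
1/((E(3)*(-44))*O) = 1/(((5*3)*(-44))*(-149)) = 1/((15*(-44))*(-149)) = 1/(-660*(-149)) = 1/98340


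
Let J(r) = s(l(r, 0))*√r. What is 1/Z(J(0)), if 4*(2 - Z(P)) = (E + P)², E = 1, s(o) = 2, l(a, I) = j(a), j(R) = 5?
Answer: 4/7 ≈ 0.57143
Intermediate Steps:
l(a, I) = 5
J(r) = 2*√r
Z(P) = 2 - (1 + P)²/4
1/Z(J(0)) = 1/(2 - (1 + 2*√0)²/4) = 1/(2 - (1 + 2*0)²/4) = 1/(2 - (1 + 0)²/4) = 1/(2 - ¼*1²) = 1/(2 - ¼*1) = 1/(2 - ¼) = 1/(7/4) = 4/7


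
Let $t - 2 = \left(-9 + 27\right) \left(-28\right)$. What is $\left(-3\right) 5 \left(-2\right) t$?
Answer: $-15060$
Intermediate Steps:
$t = -502$ ($t = 2 + \left(-9 + 27\right) \left(-28\right) = 2 + 18 \left(-28\right) = 2 - 504 = -502$)
$\left(-3\right) 5 \left(-2\right) t = \left(-3\right) 5 \left(-2\right) \left(-502\right) = \left(-15\right) \left(-2\right) \left(-502\right) = 30 \left(-502\right) = -15060$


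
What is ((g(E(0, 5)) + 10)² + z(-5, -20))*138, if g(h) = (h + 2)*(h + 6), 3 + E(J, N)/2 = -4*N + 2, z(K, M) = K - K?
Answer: 290145000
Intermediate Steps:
z(K, M) = 0
E(J, N) = -2 - 8*N (E(J, N) = -6 + 2*(-4*N + 2) = -6 + 2*(2 - 4*N) = -6 + (4 - 8*N) = -2 - 8*N)
g(h) = (2 + h)*(6 + h)
((g(E(0, 5)) + 10)² + z(-5, -20))*138 = (((12 + (-2 - 8*5)² + 8*(-2 - 8*5)) + 10)² + 0)*138 = (((12 + (-2 - 40)² + 8*(-2 - 40)) + 10)² + 0)*138 = (((12 + (-42)² + 8*(-42)) + 10)² + 0)*138 = (((12 + 1764 - 336) + 10)² + 0)*138 = ((1440 + 10)² + 0)*138 = (1450² + 0)*138 = (2102500 + 0)*138 = 2102500*138 = 290145000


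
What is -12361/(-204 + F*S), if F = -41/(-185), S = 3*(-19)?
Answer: 2286785/40077 ≈ 57.060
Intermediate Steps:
S = -57
F = 41/185 (F = -41*(-1/185) = 41/185 ≈ 0.22162)
-12361/(-204 + F*S) = -12361/(-204 + (41/185)*(-57)) = -12361/(-204 - 2337/185) = -12361/(-40077/185) = -12361*(-185/40077) = 2286785/40077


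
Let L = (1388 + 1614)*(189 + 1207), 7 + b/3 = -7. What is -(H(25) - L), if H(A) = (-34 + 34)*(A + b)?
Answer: 4190792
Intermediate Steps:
b = -42 (b = -21 + 3*(-7) = -21 - 21 = -42)
H(A) = 0 (H(A) = (-34 + 34)*(A - 42) = 0*(-42 + A) = 0)
L = 4190792 (L = 3002*1396 = 4190792)
-(H(25) - L) = -(0 - 1*4190792) = -(0 - 4190792) = -1*(-4190792) = 4190792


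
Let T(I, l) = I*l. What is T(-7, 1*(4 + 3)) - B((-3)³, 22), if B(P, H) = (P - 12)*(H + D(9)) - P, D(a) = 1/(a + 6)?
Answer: 3923/5 ≈ 784.60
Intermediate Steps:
D(a) = 1/(6 + a)
B(P, H) = -P + (-12 + P)*(1/15 + H) (B(P, H) = (P - 12)*(H + 1/(6 + 9)) - P = (-12 + P)*(H + 1/15) - P = (-12 + P)*(1/15 + H) - P = -P + (-12 + P)*(1/15 + H))
T(-7, 1*(4 + 3)) - B((-3)³, 22) = -7*(4 + 3) - (-⅘ - 12*22 - 14/15*(-3)³ + 22*(-3)³) = -7*7 - (-⅘ - 264 - 14/15*(-27) + 22*(-27)) = -7*7 - (-⅘ - 264 + 126/5 - 594) = -49 - 1*(-4168/5) = -49 + 4168/5 = 3923/5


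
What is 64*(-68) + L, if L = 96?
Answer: -4256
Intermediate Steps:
64*(-68) + L = 64*(-68) + 96 = -4352 + 96 = -4256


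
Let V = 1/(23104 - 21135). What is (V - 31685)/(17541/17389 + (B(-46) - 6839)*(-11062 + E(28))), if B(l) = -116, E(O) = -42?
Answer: -1084860828196/2644215926547349 ≈ -0.00041028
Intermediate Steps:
V = 1/1969 ≈ 0.00050787
(V - 31685)/(17541/17389 + (B(-46) - 6839)*(-11062 + E(28))) = (1/1969 - 31685)/(17541/17389 + (-116 - 6839)*(-11062 - 42)) = -62387764/(1969*(17541*(1/17389) - 6955*(-11104))) = -62387764/(1969*(17541/17389 + 77228320)) = -62387764/(1969*1342923274021/17389) = -62387764/1969*17389/1342923274021 = -1084860828196/2644215926547349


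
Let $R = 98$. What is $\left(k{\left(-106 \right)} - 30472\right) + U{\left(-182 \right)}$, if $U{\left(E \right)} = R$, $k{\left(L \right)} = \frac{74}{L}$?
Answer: $- \frac{1609859}{53} \approx -30375.0$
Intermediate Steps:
$U{\left(E \right)} = 98$
$\left(k{\left(-106 \right)} - 30472\right) + U{\left(-182 \right)} = \left(\frac{74}{-106} - 30472\right) + 98 = \left(74 \left(- \frac{1}{106}\right) - 30472\right) + 98 = \left(- \frac{37}{53} - 30472\right) + 98 = - \frac{1615053}{53} + 98 = - \frac{1609859}{53}$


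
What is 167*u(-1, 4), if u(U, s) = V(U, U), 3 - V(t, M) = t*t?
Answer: 334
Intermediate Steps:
V(t, M) = 3 - t² (V(t, M) = 3 - t*t = 3 - t²)
u(U, s) = 3 - U²
167*u(-1, 4) = 167*(3 - 1*(-1)²) = 167*(3 - 1*1) = 167*(3 - 1) = 167*2 = 334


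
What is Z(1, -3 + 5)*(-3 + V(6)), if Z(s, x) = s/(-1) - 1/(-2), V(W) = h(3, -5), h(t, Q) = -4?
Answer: 7/2 ≈ 3.5000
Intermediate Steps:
V(W) = -4
Z(s, x) = ½ - s (Z(s, x) = s*(-1) - 1*(-½) = -s + ½ = ½ - s)
Z(1, -3 + 5)*(-3 + V(6)) = (½ - 1*1)*(-3 - 4) = (½ - 1)*(-7) = -½*(-7) = 7/2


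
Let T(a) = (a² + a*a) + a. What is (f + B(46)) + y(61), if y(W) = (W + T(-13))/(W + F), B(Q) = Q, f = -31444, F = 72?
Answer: -4175548/133 ≈ -31395.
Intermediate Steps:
T(a) = a + 2*a² (T(a) = (a² + a²) + a = 2*a² + a = a + 2*a²)
y(W) = (325 + W)/(72 + W) (y(W) = (W - 13*(1 + 2*(-13)))/(W + 72) = (W - 13*(1 - 26))/(72 + W) = (W - 13*(-25))/(72 + W) = (W + 325)/(72 + W) = (325 + W)/(72 + W))
(f + B(46)) + y(61) = (-31444 + 46) + (325 + 61)/(72 + 61) = -31398 + 386/133 = -4175548/133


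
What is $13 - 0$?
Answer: $13$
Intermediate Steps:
$13 - 0 = 13 + 0 = 13$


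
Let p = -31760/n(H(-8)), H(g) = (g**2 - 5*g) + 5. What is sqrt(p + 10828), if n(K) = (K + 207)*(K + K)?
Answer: sqrt(802854662118)/8611 ≈ 104.06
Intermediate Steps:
H(g) = 5 + g**2 - 5*g
n(K) = 2*K*(207 + K) (n(K) = (207 + K)*(2*K) = 2*K*(207 + K))
p = -3970/8611 (p = -31760*1/(2*(207 + (5 + (-8)**2 - 5*(-8)))*(5 + (-8)**2 - 5*(-8))) = -31760*1/(2*(207 + (5 + 64 + 40))*(5 + 64 + 40)) = -31760*1/(218*(207 + 109)) = -31760/(2*109*316) = -31760/68888 = -31760*1/68888 = -3970/8611 ≈ -0.46104)
sqrt(p + 10828) = sqrt(-3970/8611 + 10828) = sqrt(93235938/8611) = sqrt(802854662118)/8611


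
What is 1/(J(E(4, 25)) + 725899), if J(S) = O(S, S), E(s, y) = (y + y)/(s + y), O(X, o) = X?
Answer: 29/21051121 ≈ 1.3776e-6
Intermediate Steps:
E(s, y) = 2*y/(s + y) (E(s, y) = (2*y)/(s + y) = 2*y/(s + y))
J(S) = S
1/(J(E(4, 25)) + 725899) = 1/(2*25/(4 + 25) + 725899) = 1/(2*25/29 + 725899) = 1/(2*25*(1/29) + 725899) = 1/(50/29 + 725899) = 1/(21051121/29) = 29/21051121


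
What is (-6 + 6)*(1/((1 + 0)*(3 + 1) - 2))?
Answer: 0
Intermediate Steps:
(-6 + 6)*(1/((1 + 0)*(3 + 1) - 2)) = 0*(1/(1*4 - 2)) = 0*(1/(4 - 2)) = 0*(1/2) = 0*((½)*1) = 0*(½) = 0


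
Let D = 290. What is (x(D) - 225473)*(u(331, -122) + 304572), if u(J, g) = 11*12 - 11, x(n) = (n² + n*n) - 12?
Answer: -17454338505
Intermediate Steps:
x(n) = -12 + 2*n² (x(n) = (n² + n²) - 12 = 2*n² - 12 = -12 + 2*n²)
u(J, g) = 121 (u(J, g) = 132 - 11 = 121)
(x(D) - 225473)*(u(331, -122) + 304572) = ((-12 + 2*290²) - 225473)*(121 + 304572) = ((-12 + 2*84100) - 225473)*304693 = ((-12 + 168200) - 225473)*304693 = (168188 - 225473)*304693 = -57285*304693 = -17454338505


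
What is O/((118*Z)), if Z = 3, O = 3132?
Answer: 522/59 ≈ 8.8475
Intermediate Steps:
O/((118*Z)) = 3132/((118*3)) = 3132/354 = 3132*(1/354) = 522/59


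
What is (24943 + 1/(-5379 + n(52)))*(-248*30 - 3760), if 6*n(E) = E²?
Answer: -826072244480/2957 ≈ -2.7936e+8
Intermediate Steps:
n(E) = E²/6
(24943 + 1/(-5379 + n(52)))*(-248*30 - 3760) = (24943 + 1/(-5379 + (⅙)*52²))*(-248*30 - 3760) = (24943 + 1/(-5379 + (⅙)*2704))*(-7440 - 3760) = (24943 + 1/(-5379 + 1352/3))*(-11200) = (24943 + 1/(-14785/3))*(-11200) = (24943 - 3/14785)*(-11200) = (368782252/14785)*(-11200) = -826072244480/2957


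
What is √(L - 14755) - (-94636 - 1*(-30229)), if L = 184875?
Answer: 64407 + 2*√42530 ≈ 64819.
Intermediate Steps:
√(L - 14755) - (-94636 - 1*(-30229)) = √(184875 - 14755) - (-94636 - 1*(-30229)) = √170120 - (-94636 + 30229) = 2*√42530 - 1*(-64407) = 2*√42530 + 64407 = 64407 + 2*√42530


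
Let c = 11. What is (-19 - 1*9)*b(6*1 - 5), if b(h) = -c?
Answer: 308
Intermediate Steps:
b(h) = -11 (b(h) = -1*11 = -11)
(-19 - 1*9)*b(6*1 - 5) = (-19 - 1*9)*(-11) = (-19 - 9)*(-11) = -28*(-11) = 308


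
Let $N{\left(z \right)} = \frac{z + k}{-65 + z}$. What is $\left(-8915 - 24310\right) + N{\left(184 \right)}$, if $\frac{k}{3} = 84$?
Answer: $- \frac{3953339}{119} \approx -33221.0$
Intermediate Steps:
$k = 252$ ($k = 3 \cdot 84 = 252$)
$N{\left(z \right)} = \frac{252 + z}{-65 + z}$ ($N{\left(z \right)} = \frac{z + 252}{-65 + z} = \frac{252 + z}{-65 + z}$)
$\left(-8915 - 24310\right) + N{\left(184 \right)} = \left(-8915 - 24310\right) + \frac{252 + 184}{-65 + 184} = \left(-8915 - 24310\right) + \frac{1}{119} \cdot 436 = -33225 + \frac{436}{119} = - \frac{3953339}{119}$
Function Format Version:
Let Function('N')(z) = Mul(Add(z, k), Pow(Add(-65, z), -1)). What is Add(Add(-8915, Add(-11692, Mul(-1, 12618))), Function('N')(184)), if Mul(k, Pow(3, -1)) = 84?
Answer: Rational(-3953339, 119) ≈ -33221.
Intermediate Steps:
k = 252 (k = Mul(3, 84) = 252)
Function('N')(z) = Mul(Pow(Add(-65, z), -1), Add(252, z)) (Function('N')(z) = Mul(Add(z, 252), Pow(Add(-65, z), -1)) = Mul(Add(252, z), Pow(Add(-65, z), -1)) = Mul(Pow(Add(-65, z), -1), Add(252, z)))
Add(Add(-8915, Add(-11692, Mul(-1, 12618))), Function('N')(184)) = Add(Add(-8915, Add(-11692, Mul(-1, 12618))), Mul(Pow(Add(-65, 184), -1), Add(252, 184))) = Add(Add(-8915, Add(-11692, -12618)), Mul(Pow(119, -1), 436)) = Add(Add(-8915, -24310), Mul(Rational(1, 119), 436)) = Add(-33225, Rational(436, 119)) = Rational(-3953339, 119)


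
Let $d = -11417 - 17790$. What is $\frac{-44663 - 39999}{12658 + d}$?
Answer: $\frac{84662}{16549} \approx 5.1158$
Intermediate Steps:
$d = -29207$ ($d = -11417 - 17790 = -29207$)
$\frac{-44663 - 39999}{12658 + d} = \frac{-44663 - 39999}{12658 - 29207} = - \frac{84662}{-16549} = \left(-84662\right) \left(- \frac{1}{16549}\right) = \frac{84662}{16549}$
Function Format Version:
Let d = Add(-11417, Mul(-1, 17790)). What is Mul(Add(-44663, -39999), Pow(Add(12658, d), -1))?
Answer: Rational(84662, 16549) ≈ 5.1158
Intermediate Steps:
d = -29207 (d = Add(-11417, -17790) = -29207)
Mul(Add(-44663, -39999), Pow(Add(12658, d), -1)) = Mul(Add(-44663, -39999), Pow(Add(12658, -29207), -1)) = Mul(-84662, Pow(-16549, -1)) = Mul(-84662, Rational(-1, 16549)) = Rational(84662, 16549)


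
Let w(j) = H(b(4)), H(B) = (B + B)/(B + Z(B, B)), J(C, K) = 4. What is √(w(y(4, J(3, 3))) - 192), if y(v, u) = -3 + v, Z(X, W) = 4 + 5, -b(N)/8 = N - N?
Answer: 8*I*√3 ≈ 13.856*I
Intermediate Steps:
b(N) = 0 (b(N) = -8*(N - N) = -8*0 = 0)
Z(X, W) = 9
H(B) = 2*B/(9 + B) (H(B) = (B + B)/(B + 9) = (2*B)/(9 + B) = 2*B/(9 + B))
w(j) = 0 (w(j) = 2*0/(9 + 0) = 2*0/9 = 2*0*(⅑) = 0)
√(w(y(4, J(3, 3))) - 192) = √(0 - 192) = √(-192) = 8*I*√3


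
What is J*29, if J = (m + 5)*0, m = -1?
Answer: 0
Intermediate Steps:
J = 0 (J = (-1 + 5)*0 = 4*0 = 0)
J*29 = 0*29 = 0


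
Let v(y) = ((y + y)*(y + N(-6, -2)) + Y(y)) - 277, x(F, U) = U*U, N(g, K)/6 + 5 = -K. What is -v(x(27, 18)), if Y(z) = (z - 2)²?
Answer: -301695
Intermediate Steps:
N(g, K) = -30 - 6*K (N(g, K) = -30 + 6*(-K) = -30 - 6*K)
Y(z) = (-2 + z)²
x(F, U) = U²
v(y) = -277 + (-2 + y)² + 2*y*(-18 + y) (v(y) = ((y + y)*(y + (-30 - 6*(-2))) + (-2 + y)²) - 277 = ((2*y)*(y + (-30 + 12)) + (-2 + y)²) - 277 = ((2*y)*(y - 18) + (-2 + y)²) - 277 = ((2*y)*(-18 + y) + (-2 + y)²) - 277 = (2*y*(-18 + y) + (-2 + y)²) - 277 = ((-2 + y)² + 2*y*(-18 + y)) - 277 = -277 + (-2 + y)² + 2*y*(-18 + y))
-v(x(27, 18)) = -(-273 - 40*18² + 3*(18²)²) = -(-273 - 40*324 + 3*324²) = -(-273 - 12960 + 3*104976) = -(-273 - 12960 + 314928) = -1*301695 = -301695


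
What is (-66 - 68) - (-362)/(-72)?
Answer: -5005/36 ≈ -139.03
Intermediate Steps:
(-66 - 68) - (-362)/(-72) = -134 - (-362)*(-1)/72 = -134 - 1*181/36 = -134 - 181/36 = -5005/36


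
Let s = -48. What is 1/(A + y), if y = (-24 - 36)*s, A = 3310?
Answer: 1/6190 ≈ 0.00016155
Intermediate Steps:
y = 2880 (y = (-24 - 36)*(-48) = -60*(-48) = 2880)
1/(A + y) = 1/(3310 + 2880) = 1/6190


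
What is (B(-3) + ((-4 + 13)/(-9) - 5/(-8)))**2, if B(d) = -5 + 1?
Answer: 1225/64 ≈ 19.141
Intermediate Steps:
B(d) = -4
(B(-3) + ((-4 + 13)/(-9) - 5/(-8)))**2 = (-4 + ((-4 + 13)/(-9) - 5/(-8)))**2 = (-4 + (9*(-1/9) - 5*(-1/8)))**2 = (-4 + (-1 + 5/8))**2 = (-4 - 3/8)**2 = (-35/8)**2 = 1225/64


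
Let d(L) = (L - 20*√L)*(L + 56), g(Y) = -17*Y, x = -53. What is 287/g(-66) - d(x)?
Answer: 178685/1122 + 60*I*√53 ≈ 159.26 + 436.81*I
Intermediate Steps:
d(L) = (56 + L)*(L - 20*√L) (d(L) = (L - 20*√L)*(56 + L) = (56 + L)*(L - 20*√L))
287/g(-66) - d(x) = 287/((-17*(-66))) - ((-53)² - 1120*I*√53 - (-1060)*I*√53 + 56*(-53)) = 287/1122 - (2809 - 1120*I*√53 - (-1060)*I*√53 - 2968) = 287*(1/1122) - (2809 - 1120*I*√53 + 1060*I*√53 - 2968) = 287/1122 - (-159 - 60*I*√53) = 287/1122 + (159 + 60*I*√53) = 178685/1122 + 60*I*√53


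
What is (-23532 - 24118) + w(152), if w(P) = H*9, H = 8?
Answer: -47578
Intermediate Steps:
w(P) = 72 (w(P) = 8*9 = 72)
(-23532 - 24118) + w(152) = (-23532 - 24118) + 72 = -47650 + 72 = -47578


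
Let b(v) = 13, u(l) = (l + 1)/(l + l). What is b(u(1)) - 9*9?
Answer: -68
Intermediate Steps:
u(l) = (1 + l)/(2*l) (u(l) = (1 + l)/((2*l)) = (1 + l)*(1/(2*l)) = (1 + l)/(2*l))
b(u(1)) - 9*9 = 13 - 9*9 = 13 - 81 = -68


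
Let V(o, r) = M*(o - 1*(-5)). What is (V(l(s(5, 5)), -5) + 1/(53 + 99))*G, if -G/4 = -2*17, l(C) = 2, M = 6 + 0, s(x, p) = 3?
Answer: 108545/19 ≈ 5712.9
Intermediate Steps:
M = 6
V(o, r) = 30 + 6*o (V(o, r) = 6*(o - 1*(-5)) = 6*(o + 5) = 6*(5 + o) = 30 + 6*o)
G = 136 (G = -(-8)*17 = -4*(-34) = 136)
(V(l(s(5, 5)), -5) + 1/(53 + 99))*G = ((30 + 6*2) + 1/(53 + 99))*136 = ((30 + 12) + 1/152)*136 = (42 + 1/152)*136 = (6385/152)*136 = 108545/19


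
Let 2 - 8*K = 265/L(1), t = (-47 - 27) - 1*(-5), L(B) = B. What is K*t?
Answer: 18147/8 ≈ 2268.4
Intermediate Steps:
t = -69 (t = -74 + 5 = -69)
K = -263/8 (K = ¼ - 265/(8*1) = ¼ - 265/8 = -263/8 ≈ -32.875)
K*t = -263/8*(-69) = 18147/8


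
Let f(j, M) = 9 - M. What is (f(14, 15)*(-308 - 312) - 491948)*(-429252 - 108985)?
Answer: 262782374036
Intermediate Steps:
(f(14, 15)*(-308 - 312) - 491948)*(-429252 - 108985) = ((9 - 1*15)*(-308 - 312) - 491948)*(-429252 - 108985) = ((9 - 15)*(-620) - 491948)*(-538237) = (-6*(-620) - 491948)*(-538237) = (3720 - 491948)*(-538237) = -488228*(-538237) = 262782374036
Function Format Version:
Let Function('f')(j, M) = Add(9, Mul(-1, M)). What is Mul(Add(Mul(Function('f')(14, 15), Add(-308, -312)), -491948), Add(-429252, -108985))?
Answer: 262782374036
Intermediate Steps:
Mul(Add(Mul(Function('f')(14, 15), Add(-308, -312)), -491948), Add(-429252, -108985)) = Mul(Add(Mul(Add(9, Mul(-1, 15)), Add(-308, -312)), -491948), Add(-429252, -108985)) = Mul(Add(Mul(Add(9, -15), -620), -491948), -538237) = Mul(Add(Mul(-6, -620), -491948), -538237) = Mul(Add(3720, -491948), -538237) = Mul(-488228, -538237) = 262782374036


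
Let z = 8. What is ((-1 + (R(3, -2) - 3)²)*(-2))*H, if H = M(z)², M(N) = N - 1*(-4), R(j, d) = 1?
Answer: -864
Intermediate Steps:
M(N) = 4 + N (M(N) = N + 4 = 4 + N)
H = 144 (H = (4 + 8)² = 12² = 144)
((-1 + (R(3, -2) - 3)²)*(-2))*H = ((-1 + (1 - 3)²)*(-2))*144 = ((-1 + (-2)²)*(-2))*144 = ((-1 + 4)*(-2))*144 = (3*(-2))*144 = -6*144 = -864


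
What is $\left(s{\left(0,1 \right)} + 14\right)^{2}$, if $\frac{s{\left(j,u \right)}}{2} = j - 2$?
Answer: $100$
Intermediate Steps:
$s{\left(j,u \right)} = -4 + 2 j$ ($s{\left(j,u \right)} = 2 \left(j - 2\right) = 2 \left(-2 + j\right) = -4 + 2 j$)
$\left(s{\left(0,1 \right)} + 14\right)^{2} = \left(\left(-4 + 2 \cdot 0\right) + 14\right)^{2} = \left(\left(-4 + 0\right) + 14\right)^{2} = \left(-4 + 14\right)^{2} = 10^{2} = 100$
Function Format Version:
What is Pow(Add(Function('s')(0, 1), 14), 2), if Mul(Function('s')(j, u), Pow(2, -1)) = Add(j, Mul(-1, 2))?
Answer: 100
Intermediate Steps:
Function('s')(j, u) = Add(-4, Mul(2, j)) (Function('s')(j, u) = Mul(2, Add(j, Mul(-1, 2))) = Mul(2, Add(j, -2)) = Mul(2, Add(-2, j)) = Add(-4, Mul(2, j)))
Pow(Add(Function('s')(0, 1), 14), 2) = Pow(Add(Add(-4, Mul(2, 0)), 14), 2) = Pow(Add(Add(-4, 0), 14), 2) = Pow(Add(-4, 14), 2) = Pow(10, 2) = 100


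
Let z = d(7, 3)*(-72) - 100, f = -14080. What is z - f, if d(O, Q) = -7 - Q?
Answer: 14700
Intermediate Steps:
z = 620 (z = (-7 - 1*3)*(-72) - 100 = (-7 - 3)*(-72) - 100 = -10*(-72) - 100 = 720 - 100 = 620)
z - f = 620 - 1*(-14080) = 620 + 14080 = 14700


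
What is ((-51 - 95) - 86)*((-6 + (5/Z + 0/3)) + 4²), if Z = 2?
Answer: -2900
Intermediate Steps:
((-51 - 95) - 86)*((-6 + (5/Z + 0/3)) + 4²) = ((-51 - 95) - 86)*((-6 + (5/2 + 0/3)) + 4²) = (-146 - 86)*((-6 + (5*(½) + 0*(⅓))) + 16) = -232*((-6 + (5/2 + 0)) + 16) = -232*((-6 + 5/2) + 16) = -232*(-7/2 + 16) = -232*25/2 = -2900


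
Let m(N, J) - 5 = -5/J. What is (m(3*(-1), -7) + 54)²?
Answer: 174724/49 ≈ 3565.8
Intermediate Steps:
m(N, J) = 5 - 5/J
(m(3*(-1), -7) + 54)² = ((5 - 5/(-7)) + 54)² = ((5 - 5*(-⅐)) + 54)² = ((5 + 5/7) + 54)² = (40/7 + 54)² = (418/7)² = 174724/49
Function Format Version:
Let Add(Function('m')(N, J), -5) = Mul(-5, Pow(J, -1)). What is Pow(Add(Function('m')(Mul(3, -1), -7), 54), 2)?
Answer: Rational(174724, 49) ≈ 3565.8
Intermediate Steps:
Function('m')(N, J) = Add(5, Mul(-5, Pow(J, -1)))
Pow(Add(Function('m')(Mul(3, -1), -7), 54), 2) = Pow(Add(Add(5, Mul(-5, Pow(-7, -1))), 54), 2) = Pow(Add(Add(5, Mul(-5, Rational(-1, 7))), 54), 2) = Pow(Add(Add(5, Rational(5, 7)), 54), 2) = Pow(Add(Rational(40, 7), 54), 2) = Pow(Rational(418, 7), 2) = Rational(174724, 49)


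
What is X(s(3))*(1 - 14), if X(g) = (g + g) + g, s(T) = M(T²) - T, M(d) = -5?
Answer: 312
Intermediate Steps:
s(T) = -5 - T
X(g) = 3*g (X(g) = 2*g + g = 3*g)
X(s(3))*(1 - 14) = (3*(-5 - 1*3))*(1 - 14) = (3*(-5 - 3))*(-13) = (3*(-8))*(-13) = -24*(-13) = 312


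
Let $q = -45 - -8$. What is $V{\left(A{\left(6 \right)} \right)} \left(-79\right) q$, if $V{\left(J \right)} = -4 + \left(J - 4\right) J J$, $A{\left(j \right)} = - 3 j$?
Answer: $-20846836$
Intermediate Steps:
$q = -37$ ($q = -45 + 8 = -37$)
$V{\left(J \right)} = -4 + J^{2} \left(-4 + J\right)$ ($V{\left(J \right)} = -4 + \left(J - 4\right) J J = -4 + \left(-4 + J\right) J J = -4 + J \left(-4 + J\right) J = -4 + J^{2} \left(-4 + J\right)$)
$V{\left(A{\left(6 \right)} \right)} \left(-79\right) q = \left(-4 + \left(\left(-3\right) 6\right)^{3} - 4 \left(\left(-3\right) 6\right)^{2}\right) \left(-79\right) \left(-37\right) = \left(-4 + \left(-18\right)^{3} - 4 \left(-18\right)^{2}\right) \left(-79\right) \left(-37\right) = \left(-4 - 5832 - 1296\right) \left(-79\right) \left(-37\right) = \left(-7132\right) \left(-79\right) \left(-37\right) = 563428 \left(-37\right) = -20846836$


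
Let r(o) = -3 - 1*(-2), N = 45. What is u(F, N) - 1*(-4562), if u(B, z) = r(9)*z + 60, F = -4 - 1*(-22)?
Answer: 4577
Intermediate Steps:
F = 18 (F = -4 + 22 = 18)
r(o) = -1 (r(o) = -3 + 2 = -1)
u(B, z) = 60 - z (u(B, z) = -z + 60 = 60 - z)
u(F, N) - 1*(-4562) = (60 - 1*45) - 1*(-4562) = (60 - 45) + 4562 = 15 + 4562 = 4577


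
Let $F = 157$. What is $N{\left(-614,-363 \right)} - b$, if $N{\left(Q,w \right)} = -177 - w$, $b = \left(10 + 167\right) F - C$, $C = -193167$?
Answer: $-220770$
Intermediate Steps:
$b = 220956$ ($b = \left(10 + 167\right) 157 - -193167 = 177 \cdot 157 + 193167 = 27789 + 193167 = 220956$)
$N{\left(-614,-363 \right)} - b = \left(-177 - -363\right) - 220956 = \left(-177 + 363\right) - 220956 = 186 - 220956 = -220770$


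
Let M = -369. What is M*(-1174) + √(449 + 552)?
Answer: 433206 + √1001 ≈ 4.3324e+5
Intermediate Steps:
M*(-1174) + √(449 + 552) = -369*(-1174) + √(449 + 552) = 433206 + √1001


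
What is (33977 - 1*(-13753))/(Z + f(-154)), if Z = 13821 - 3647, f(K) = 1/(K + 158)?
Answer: 190920/40697 ≈ 4.6913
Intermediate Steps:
f(K) = 1/(158 + K)
Z = 10174
(33977 - 1*(-13753))/(Z + f(-154)) = (33977 - 1*(-13753))/(10174 + 1/(158 - 154)) = (33977 + 13753)/(10174 + 1/4) = 47730/(10174 + ¼) = 47730/(40697/4) = 47730*(4/40697) = 190920/40697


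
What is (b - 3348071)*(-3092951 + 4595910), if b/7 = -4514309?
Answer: -52525762824406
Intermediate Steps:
b = -31600163 (b = 7*(-4514309) = -31600163)
(b - 3348071)*(-3092951 + 4595910) = (-31600163 - 3348071)*(-3092951 + 4595910) = -34948234*1502959 = -52525762824406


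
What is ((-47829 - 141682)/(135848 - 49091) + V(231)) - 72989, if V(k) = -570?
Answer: -6381947674/86757 ≈ -73561.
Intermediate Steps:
((-47829 - 141682)/(135848 - 49091) + V(231)) - 72989 = ((-47829 - 141682)/(135848 - 49091) - 570) - 72989 = (-189511/86757 - 570) - 72989 = -49641001/86757 - 72989 = -6381947674/86757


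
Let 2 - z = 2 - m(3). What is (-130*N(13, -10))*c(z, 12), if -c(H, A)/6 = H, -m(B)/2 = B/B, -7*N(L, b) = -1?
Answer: -1560/7 ≈ -222.86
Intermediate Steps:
N(L, b) = 1/7 (N(L, b) = -1/7*(-1) = 1/7)
m(B) = -2 (m(B) = -2*B/B = -2*1 = -2)
z = -2 (z = 2 - (2 - 1*(-2)) = 2 - (2 + 2) = 2 - 1*4 = 2 - 4 = -2)
c(H, A) = -6*H
(-130*N(13, -10))*c(z, 12) = (-130*1/7)*(-6*(-2)) = -130/7*12 = -1560/7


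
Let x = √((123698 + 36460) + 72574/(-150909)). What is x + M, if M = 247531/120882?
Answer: 247531/120882 + 2*√911837867510658/150909 ≈ 402.24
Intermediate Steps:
x = 2*√911837867510658/150909 (x = √(160158 + 72574*(-1/150909)) = √(160158 - 72574/150909) = √(24169211048/150909) = 2*√911837867510658/150909 ≈ 400.20)
M = 247531/120882 (M = 247531*(1/120882) = 247531/120882 ≈ 2.0477)
x + M = 2*√911837867510658/150909 + 247531/120882 = 247531/120882 + 2*√911837867510658/150909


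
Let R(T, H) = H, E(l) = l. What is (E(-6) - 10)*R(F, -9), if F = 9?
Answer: 144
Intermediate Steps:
(E(-6) - 10)*R(F, -9) = (-6 - 10)*(-9) = -16*(-9) = 144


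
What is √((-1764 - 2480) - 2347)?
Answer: 13*I*√39 ≈ 81.185*I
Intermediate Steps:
√((-1764 - 2480) - 2347) = √(-4244 - 2347) = √(-6591) = 13*I*√39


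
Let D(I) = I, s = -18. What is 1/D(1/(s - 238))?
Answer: -256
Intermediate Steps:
1/D(1/(s - 238)) = 1/(1/(-18 - 238)) = 1/(1/(-256)) = 1/(-1/256) = -256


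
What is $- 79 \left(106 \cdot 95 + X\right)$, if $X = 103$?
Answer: $-803667$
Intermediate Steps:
$- 79 \left(106 \cdot 95 + X\right) = - 79 \left(106 \cdot 95 + 103\right) = - 79 \left(10070 + 103\right) = \left(-79\right) 10173 = -803667$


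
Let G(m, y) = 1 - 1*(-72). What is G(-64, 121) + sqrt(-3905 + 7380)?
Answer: 73 + 5*sqrt(139) ≈ 131.95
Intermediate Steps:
G(m, y) = 73 (G(m, y) = 1 + 72 = 73)
G(-64, 121) + sqrt(-3905 + 7380) = 73 + sqrt(-3905 + 7380) = 73 + sqrt(3475) = 73 + 5*sqrt(139)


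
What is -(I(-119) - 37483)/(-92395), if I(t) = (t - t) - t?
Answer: -37364/92395 ≈ -0.40439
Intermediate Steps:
I(t) = -t (I(t) = 0 - t = -t)
-(I(-119) - 37483)/(-92395) = -(-1*(-119) - 37483)/(-92395) = -(119 - 37483)*(-1)/92395 = -(-37364)*(-1)/92395 = -1*37364/92395 = -37364/92395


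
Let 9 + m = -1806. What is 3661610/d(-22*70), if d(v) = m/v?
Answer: 102525080/33 ≈ 3.1068e+6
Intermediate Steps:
m = -1815 (m = -9 - 1806 = -1815)
d(v) = -1815/v
3661610/d(-22*70) = 3661610/((-1815/((-22*70)))) = 3661610/((-1815/(-1540))) = 3661610/((-1815*(-1/1540))) = 3661610/(33/28) = 3661610*(28/33) = 102525080/33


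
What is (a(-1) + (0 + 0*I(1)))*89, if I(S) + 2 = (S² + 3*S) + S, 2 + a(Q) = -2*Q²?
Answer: -356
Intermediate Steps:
a(Q) = -2 - 2*Q²
I(S) = -2 + S² + 4*S (I(S) = -2 + ((S² + 3*S) + S) = -2 + (S² + 4*S) = -2 + S² + 4*S)
(a(-1) + (0 + 0*I(1)))*89 = ((-2 - 2*(-1)²) + (0 + 0*(-2 + 1² + 4*1)))*89 = ((-2 - 2*1) + (0 + 0*(-2 + 1 + 4)))*89 = ((-2 - 2) + (0 + 0*3))*89 = (-4 + (0 + 0))*89 = (-4 + 0)*89 = -4*89 = -356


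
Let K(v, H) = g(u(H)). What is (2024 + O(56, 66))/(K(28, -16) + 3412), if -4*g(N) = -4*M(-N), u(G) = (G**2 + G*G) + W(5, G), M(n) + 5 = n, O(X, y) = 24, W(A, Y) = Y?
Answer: 2048/2911 ≈ 0.70354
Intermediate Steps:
M(n) = -5 + n
u(G) = G + 2*G**2 (u(G) = (G**2 + G*G) + G = (G**2 + G**2) + G = 2*G**2 + G = G + 2*G**2)
g(N) = -5 - N (g(N) = -(-1)*(-5 - N) = -(20 + 4*N)/4 = -5 - N)
K(v, H) = -5 - H*(1 + 2*H)
(2024 + O(56, 66))/(K(28, -16) + 3412) = (2024 + 24)/((-5 - 1*(-16) - 2*(-16)**2) + 3412) = 2048/((-5 + 16 - 2*256) + 3412) = 2048/((-5 + 16 - 512) + 3412) = 2048/(-501 + 3412) = 2048/2911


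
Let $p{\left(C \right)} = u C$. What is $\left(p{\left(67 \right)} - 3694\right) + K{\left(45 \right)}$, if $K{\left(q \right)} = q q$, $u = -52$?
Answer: $-5153$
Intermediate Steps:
$K{\left(q \right)} = q^{2}$
$p{\left(C \right)} = - 52 C$
$\left(p{\left(67 \right)} - 3694\right) + K{\left(45 \right)} = \left(\left(-52\right) 67 - 3694\right) + 45^{2} = \left(-3484 - 3694\right) + 2025 = -7178 + 2025 = -5153$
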